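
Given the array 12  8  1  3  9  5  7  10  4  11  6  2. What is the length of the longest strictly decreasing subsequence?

5

Negate each value so 'decreasing' becomes 'increasing', then run patience tails on the negated sequence:
-12 → extends → [-12]
-8 → extends → [-12, -8]
-1 → extends → [-12, -8, -1]
-3 → replaces -1 → [-12, -8, -3]
-9 → replaces -8 → [-12, -9, -3]
-5 → replaces -3 → [-12, -9, -5]
-7 → replaces -5 → [-12, -9, -7]
-10 → replaces -9 → [-12, -10, -7]
-4 → extends → [-12, -10, -7, -4]
-11 → replaces -10 → [-12, -11, -7, -4]
-6 → replaces -4 → [-12, -11, -7, -6]
-2 → extends → [-12, -11, -7, -6, -2]
Five tails, so the longest strictly decreasing subsequence of the original has length 5.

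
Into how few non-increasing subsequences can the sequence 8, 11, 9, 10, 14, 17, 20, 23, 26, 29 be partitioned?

Place each on the leftmost legal pile:
8 → new pile 1 (tops now [8])
11 → new pile 2 (tops now [8, 11])
9 → pile 2 (tops now [8, 9])
10 → new pile 3 (tops now [8, 9, 10])
14 → new pile 4 (tops now [8, 9, 10, 14])
17 → new pile 5 (tops now [8, 9, 10, 14, 17])
20 → new pile 6 (tops now [8, 9, 10, 14, 17, 20])
23 → new pile 7 (tops now [8, 9, 10, 14, 17, 20, 23])
26 → new pile 8 (tops now [8, 9, 10, 14, 17, 20, 23, 26])
29 → new pile 9 (tops now [8, 9, 10, 14, 17, 20, 23, 26, 29])
Nine piles.

9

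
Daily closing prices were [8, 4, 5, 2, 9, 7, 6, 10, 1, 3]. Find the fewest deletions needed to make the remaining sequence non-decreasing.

Fewest deletions = n − (longest non-decreasing subsequence).
Patience tails:
8 → extends → [8]
4 → replaces 8 → [4]
5 → extends → [4, 5]
2 → replaces 4 → [2, 5]
9 → extends → [2, 5, 9]
7 → replaces 9 → [2, 5, 7]
6 → replaces 7 → [2, 5, 6]
10 → extends → [2, 5, 6, 10]
1 → replaces 2 → [1, 5, 6, 10]
3 → replaces 5 → [1, 3, 6, 10]
Longest non-decreasing subsequence has length 4, so deletions = 10 − 4 = 6.

6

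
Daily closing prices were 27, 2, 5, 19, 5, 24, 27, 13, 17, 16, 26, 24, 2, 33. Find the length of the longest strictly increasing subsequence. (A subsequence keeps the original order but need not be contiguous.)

Track the smallest tail for each achievable length (strict):
27 → extends → [27]
2 → replaces 27 → [2]
5 → extends → [2, 5]
19 → extends → [2, 5, 19]
5 → already a tail → [2, 5, 19]
24 → extends → [2, 5, 19, 24]
27 → extends → [2, 5, 19, 24, 27]
13 → replaces 19 → [2, 5, 13, 24, 27]
17 → replaces 24 → [2, 5, 13, 17, 27]
16 → replaces 17 → [2, 5, 13, 16, 27]
26 → replaces 27 → [2, 5, 13, 16, 26]
24 → replaces 26 → [2, 5, 13, 16, 24]
2 → already a tail → [2, 5, 13, 16, 24]
33 → extends → [2, 5, 13, 16, 24, 33]
Six tails, so the longest strictly increasing subsequence has length 6 (e.g. 2, 5, 19, 24, 27, 33).

6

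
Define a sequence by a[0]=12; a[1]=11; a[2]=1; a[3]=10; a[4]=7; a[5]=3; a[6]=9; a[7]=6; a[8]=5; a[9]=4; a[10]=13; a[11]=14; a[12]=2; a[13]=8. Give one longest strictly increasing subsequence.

1, 7, 9, 13, 14

Patience tails give the LIS length; then backtrack through the dp parents:
12 → extends → [12]
11 → replaces 12 → [11]
1 → replaces 11 → [1]
10 → extends → [1, 10]
7 → replaces 10 → [1, 7]
3 → replaces 7 → [1, 3]
9 → extends → [1, 3, 9]
6 → replaces 9 → [1, 3, 6]
5 → replaces 6 → [1, 3, 5]
4 → replaces 5 → [1, 3, 4]
13 → extends → [1, 3, 4, 13]
14 → extends → [1, 3, 4, 13, 14]
2 → replaces 3 → [1, 2, 4, 13, 14]
8 → replaces 13 → [1, 2, 4, 8, 14]
Length 5; one witness is 1, 7, 9, 13, 14.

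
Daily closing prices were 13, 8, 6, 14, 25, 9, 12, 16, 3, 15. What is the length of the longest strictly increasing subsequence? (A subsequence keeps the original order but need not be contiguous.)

Track the smallest tail for each achievable length (strict):
13 → extends → [13]
8 → replaces 13 → [8]
6 → replaces 8 → [6]
14 → extends → [6, 14]
25 → extends → [6, 14, 25]
9 → replaces 14 → [6, 9, 25]
12 → replaces 25 → [6, 9, 12]
16 → extends → [6, 9, 12, 16]
3 → replaces 6 → [3, 9, 12, 16]
15 → replaces 16 → [3, 9, 12, 15]
Four tails, so the longest strictly increasing subsequence has length 4 (e.g. 8, 9, 12, 16).

4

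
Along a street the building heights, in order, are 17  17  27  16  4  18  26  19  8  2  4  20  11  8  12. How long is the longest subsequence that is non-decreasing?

5

Track the smallest tail for each achievable length (allowing ties):
17 → extends → [17]
17 → extends → [17, 17]
27 → extends → [17, 17, 27]
16 → replaces 17 → [16, 17, 27]
4 → replaces 16 → [4, 17, 27]
18 → replaces 27 → [4, 17, 18]
26 → extends → [4, 17, 18, 26]
19 → replaces 26 → [4, 17, 18, 19]
8 → replaces 17 → [4, 8, 18, 19]
2 → replaces 4 → [2, 8, 18, 19]
4 → replaces 8 → [2, 4, 18, 19]
20 → extends → [2, 4, 18, 19, 20]
11 → replaces 18 → [2, 4, 11, 19, 20]
8 → replaces 11 → [2, 4, 8, 19, 20]
12 → replaces 19 → [2, 4, 8, 12, 20]
Five tails, so the longest non-decreasing subsequence has length 5 (e.g. 17, 17, 18, 19, 20).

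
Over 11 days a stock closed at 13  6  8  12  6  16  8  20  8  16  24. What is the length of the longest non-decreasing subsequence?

Track the smallest tail for each achievable length (allowing ties):
13 → extends → [13]
6 → replaces 13 → [6]
8 → extends → [6, 8]
12 → extends → [6, 8, 12]
6 → replaces 8 → [6, 6, 12]
16 → extends → [6, 6, 12, 16]
8 → replaces 12 → [6, 6, 8, 16]
20 → extends → [6, 6, 8, 16, 20]
8 → replaces 16 → [6, 6, 8, 8, 20]
16 → replaces 20 → [6, 6, 8, 8, 16]
24 → extends → [6, 6, 8, 8, 16, 24]
Six tails, so the longest non-decreasing subsequence has length 6 (e.g. 6, 8, 12, 16, 20, 24).

6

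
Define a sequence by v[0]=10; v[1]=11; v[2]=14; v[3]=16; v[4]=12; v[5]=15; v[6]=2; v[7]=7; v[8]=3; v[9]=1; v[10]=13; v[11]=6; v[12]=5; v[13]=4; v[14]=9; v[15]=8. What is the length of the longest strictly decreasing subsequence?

Negate each value so 'decreasing' becomes 'increasing', then run patience tails on the negated sequence:
-10 → extends → [-10]
-11 → replaces -10 → [-11]
-14 → replaces -11 → [-14]
-16 → replaces -14 → [-16]
-12 → extends → [-16, -12]
-15 → replaces -12 → [-16, -15]
-2 → extends → [-16, -15, -2]
-7 → replaces -2 → [-16, -15, -7]
-3 → extends → [-16, -15, -7, -3]
-1 → extends → [-16, -15, -7, -3, -1]
-13 → replaces -7 → [-16, -15, -13, -3, -1]
-6 → replaces -3 → [-16, -15, -13, -6, -1]
-5 → replaces -1 → [-16, -15, -13, -6, -5]
-4 → extends → [-16, -15, -13, -6, -5, -4]
-9 → replaces -6 → [-16, -15, -13, -9, -5, -4]
-8 → replaces -5 → [-16, -15, -13, -9, -8, -4]
Six tails, so the longest strictly decreasing subsequence of the original has length 6.

6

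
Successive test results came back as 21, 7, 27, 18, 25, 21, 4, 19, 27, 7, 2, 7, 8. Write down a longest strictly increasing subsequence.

7, 18, 25, 27

Patience tails give the LIS length; then backtrack through the dp parents:
21 → extends → [21]
7 → replaces 21 → [7]
27 → extends → [7, 27]
18 → replaces 27 → [7, 18]
25 → extends → [7, 18, 25]
21 → replaces 25 → [7, 18, 21]
4 → replaces 7 → [4, 18, 21]
19 → replaces 21 → [4, 18, 19]
27 → extends → [4, 18, 19, 27]
7 → replaces 18 → [4, 7, 19, 27]
2 → replaces 4 → [2, 7, 19, 27]
7 → already a tail → [2, 7, 19, 27]
8 → replaces 19 → [2, 7, 8, 27]
Length 4; one witness is 7, 18, 25, 27.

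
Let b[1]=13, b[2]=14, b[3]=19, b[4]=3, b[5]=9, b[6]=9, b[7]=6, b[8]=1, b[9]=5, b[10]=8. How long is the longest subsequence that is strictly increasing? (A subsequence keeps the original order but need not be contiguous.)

3

Track the smallest tail for each achievable length (strict):
13 → extends → [13]
14 → extends → [13, 14]
19 → extends → [13, 14, 19]
3 → replaces 13 → [3, 14, 19]
9 → replaces 14 → [3, 9, 19]
9 → already a tail → [3, 9, 19]
6 → replaces 9 → [3, 6, 19]
1 → replaces 3 → [1, 6, 19]
5 → replaces 6 → [1, 5, 19]
8 → replaces 19 → [1, 5, 8]
Three tails, so the longest strictly increasing subsequence has length 3 (e.g. 13, 14, 19).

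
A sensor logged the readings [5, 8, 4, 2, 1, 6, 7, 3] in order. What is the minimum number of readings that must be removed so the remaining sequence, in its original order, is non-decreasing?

5

Fewest deletions = n − (longest non-decreasing subsequence).
Patience tails:
5 → extends → [5]
8 → extends → [5, 8]
4 → replaces 5 → [4, 8]
2 → replaces 4 → [2, 8]
1 → replaces 2 → [1, 8]
6 → replaces 8 → [1, 6]
7 → extends → [1, 6, 7]
3 → replaces 6 → [1, 3, 7]
Longest non-decreasing subsequence has length 3, so deletions = 8 − 3 = 5.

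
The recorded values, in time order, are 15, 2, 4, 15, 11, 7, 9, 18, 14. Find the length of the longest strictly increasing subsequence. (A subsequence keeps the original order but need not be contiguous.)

5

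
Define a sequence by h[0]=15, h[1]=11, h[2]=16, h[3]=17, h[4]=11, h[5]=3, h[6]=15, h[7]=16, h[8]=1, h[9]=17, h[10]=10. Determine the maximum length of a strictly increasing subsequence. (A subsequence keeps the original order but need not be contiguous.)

4

Let dp[i] be the length of the longest such subsequence ending at index i:
i:      0  1  2  3  4  5  6  7  8  9 10
h[i]:  15 11 16 17 11  3 15 16  1 17 10
dp:     1  1  2  3  1  1  2  3  1  4  2
Maximum dp value is 4.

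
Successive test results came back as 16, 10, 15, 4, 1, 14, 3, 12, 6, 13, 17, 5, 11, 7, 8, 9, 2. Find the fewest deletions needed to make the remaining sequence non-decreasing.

11

Fewest deletions = n − (longest non-decreasing subsequence).
Patience tails:
16 → extends → [16]
10 → replaces 16 → [10]
15 → extends → [10, 15]
4 → replaces 10 → [4, 15]
1 → replaces 4 → [1, 15]
14 → replaces 15 → [1, 14]
3 → replaces 14 → [1, 3]
12 → extends → [1, 3, 12]
6 → replaces 12 → [1, 3, 6]
13 → extends → [1, 3, 6, 13]
17 → extends → [1, 3, 6, 13, 17]
5 → replaces 6 → [1, 3, 5, 13, 17]
11 → replaces 13 → [1, 3, 5, 11, 17]
7 → replaces 11 → [1, 3, 5, 7, 17]
8 → replaces 17 → [1, 3, 5, 7, 8]
9 → extends → [1, 3, 5, 7, 8, 9]
2 → replaces 3 → [1, 2, 5, 7, 8, 9]
Longest non-decreasing subsequence has length 6, so deletions = 17 − 6 = 11.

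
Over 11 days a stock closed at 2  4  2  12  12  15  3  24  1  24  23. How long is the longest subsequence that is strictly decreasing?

Negate each value so 'decreasing' becomes 'increasing', then run patience tails on the negated sequence:
-2 → extends → [-2]
-4 → replaces -2 → [-4]
-2 → extends → [-4, -2]
-12 → replaces -4 → [-12, -2]
-12 → already a tail → [-12, -2]
-15 → replaces -12 → [-15, -2]
-3 → replaces -2 → [-15, -3]
-24 → replaces -15 → [-24, -3]
-1 → extends → [-24, -3, -1]
-24 → already a tail → [-24, -3, -1]
-23 → replaces -3 → [-24, -23, -1]
Three tails, so the longest strictly decreasing subsequence of the original has length 3.

3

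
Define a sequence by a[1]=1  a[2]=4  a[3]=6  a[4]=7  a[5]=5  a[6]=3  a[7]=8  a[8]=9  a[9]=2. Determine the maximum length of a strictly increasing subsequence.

6

Let dp[i] be the length of the longest such subsequence ending at index i:
i:     1 2 3 4 5 6 7 8 9
a[i]:  1 4 6 7 5 3 8 9 2
dp:    1 2 3 4 3 2 5 6 2
Maximum dp value is 6.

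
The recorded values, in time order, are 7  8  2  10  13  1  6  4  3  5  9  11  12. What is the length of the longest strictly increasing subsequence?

6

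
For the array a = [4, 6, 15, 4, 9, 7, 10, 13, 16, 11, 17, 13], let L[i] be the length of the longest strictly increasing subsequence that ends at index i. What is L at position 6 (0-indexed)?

4

dp[i] = 1 + max{dp[j] : j<i, a[j]<a[i]} (or 1 if no such j):
i:      0  1  2  3  4  5  6  7  8  9 10 11
a[i]:   4  6 15  4  9  7 10 13 16 11 17 13
dp:     1  2  3  1  3  3  4  5  6  5  7  6
At index 6 the value is 4.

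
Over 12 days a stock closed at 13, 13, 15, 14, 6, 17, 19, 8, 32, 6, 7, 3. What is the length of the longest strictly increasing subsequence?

5

Let dp[i] be the length of the longest such subsequence ending at index i:
i:      1  2  3  4  5  6  7  8  9 10 11 12
a[i]:  13 13 15 14  6 17 19  8 32  6  7  3
dp:     1  1  2  2  1  3  4  2  5  1  2  1
Maximum dp value is 5.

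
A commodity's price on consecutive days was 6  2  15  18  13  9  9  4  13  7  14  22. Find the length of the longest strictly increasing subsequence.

5

Let dp[i] be the length of the longest such subsequence ending at index i:
i:      1  2  3  4  5  6  7  8  9 10 11 12
a[i]:   6  2 15 18 13  9  9  4 13  7 14 22
dp:     1  1  2  3  2  2  2  2  3  3  4  5
Maximum dp value is 5.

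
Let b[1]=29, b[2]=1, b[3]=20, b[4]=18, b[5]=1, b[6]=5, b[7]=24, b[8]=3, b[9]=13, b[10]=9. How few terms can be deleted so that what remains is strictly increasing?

Fewest deletions = n − (longest strictly increasing subsequence).
Patience tails:
29 → extends → [29]
1 → replaces 29 → [1]
20 → extends → [1, 20]
18 → replaces 20 → [1, 18]
1 → already a tail → [1, 18]
5 → replaces 18 → [1, 5]
24 → extends → [1, 5, 24]
3 → replaces 5 → [1, 3, 24]
13 → replaces 24 → [1, 3, 13]
9 → replaces 13 → [1, 3, 9]
Longest strictly increasing subsequence has length 3, so deletions = 10 − 3 = 7.

7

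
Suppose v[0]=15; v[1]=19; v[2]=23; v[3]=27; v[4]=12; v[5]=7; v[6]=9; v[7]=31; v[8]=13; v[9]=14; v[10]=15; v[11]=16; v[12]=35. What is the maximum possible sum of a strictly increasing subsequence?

Let S[i] be the best sum of a strictly increasing subsequence ending at i:
i:       0   1   2   3   4   5   6   7   8   9  10  11  12
v[i]:   15  19  23  27  12   7   9  31  13  14  15  16  35
S:      15  34  57  84  12   7  16 115  29  43  58  74 150
Maximum is 150 (e.g. 15 + 19 + 23 + 27 + 31 + 35).

150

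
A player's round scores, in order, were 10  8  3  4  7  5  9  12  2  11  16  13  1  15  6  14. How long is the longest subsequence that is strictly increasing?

Track the smallest tail for each achievable length (strict):
10 → extends → [10]
8 → replaces 10 → [8]
3 → replaces 8 → [3]
4 → extends → [3, 4]
7 → extends → [3, 4, 7]
5 → replaces 7 → [3, 4, 5]
9 → extends → [3, 4, 5, 9]
12 → extends → [3, 4, 5, 9, 12]
2 → replaces 3 → [2, 4, 5, 9, 12]
11 → replaces 12 → [2, 4, 5, 9, 11]
16 → extends → [2, 4, 5, 9, 11, 16]
13 → replaces 16 → [2, 4, 5, 9, 11, 13]
1 → replaces 2 → [1, 4, 5, 9, 11, 13]
15 → extends → [1, 4, 5, 9, 11, 13, 15]
6 → replaces 9 → [1, 4, 5, 6, 11, 13, 15]
14 → replaces 15 → [1, 4, 5, 6, 11, 13, 14]
Seven tails, so the longest strictly increasing subsequence has length 7 (e.g. 3, 4, 7, 9, 12, 13, 15).

7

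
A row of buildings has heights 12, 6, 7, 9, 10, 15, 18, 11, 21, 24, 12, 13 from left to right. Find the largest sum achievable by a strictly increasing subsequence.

Let S[i] be the best sum of a strictly increasing subsequence ending at i:
i:       1   2   3   4   5   6   7   8   9  10  11  12
a[i]:   12   6   7   9  10  15  18  11  21  24  12  13
S:      12   6  13  22  32  47  65  43  86 110  55  68
Maximum is 110 (e.g. 6 + 7 + 9 + 10 + 15 + 18 + 21 + 24).

110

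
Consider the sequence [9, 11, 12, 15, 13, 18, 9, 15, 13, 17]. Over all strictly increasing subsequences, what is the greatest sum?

Let S[i] be the best sum of a strictly increasing subsequence ending at i:
i:      1  2  3  4  5  6  7  8  9 10
a[i]:   9 11 12 15 13 18  9 15 13 17
S:      9 20 32 47 45 65  9 60 45 77
Maximum is 77 (e.g. 9 + 11 + 12 + 13 + 15 + 17).

77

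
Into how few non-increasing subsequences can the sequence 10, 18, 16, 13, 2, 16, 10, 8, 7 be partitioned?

3

Place each on the leftmost legal pile:
10 → new pile 1 (tops now [10])
18 → new pile 2 (tops now [10, 18])
16 → pile 2 (tops now [10, 16])
13 → pile 2 (tops now [10, 13])
2 → pile 1 (tops now [2, 13])
16 → new pile 3 (tops now [2, 13, 16])
10 → pile 2 (tops now [2, 10, 16])
8 → pile 2 (tops now [2, 8, 16])
7 → pile 2 (tops now [2, 7, 16])
Three piles.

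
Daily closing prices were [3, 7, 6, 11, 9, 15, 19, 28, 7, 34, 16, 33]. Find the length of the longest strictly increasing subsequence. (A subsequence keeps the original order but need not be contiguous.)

7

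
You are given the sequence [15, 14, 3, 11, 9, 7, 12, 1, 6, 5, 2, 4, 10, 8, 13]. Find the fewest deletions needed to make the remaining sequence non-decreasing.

10

Fewest deletions = n − (longest non-decreasing subsequence).
i:      1  2  3  4  5  6  7  8  9 10 11 12 13 14 15
a[i]:  15 14  3 11  9  7 12  1  6  5  2  4 10  8 13
dp:     1  1  1  2  2  2  3  1  2  2  2  3  4  4  5
max dp = 5, so deletions = 15 − 5 = 10.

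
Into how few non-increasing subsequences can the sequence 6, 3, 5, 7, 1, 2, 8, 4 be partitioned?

The minimum number of non-increasing subsequences covering a sequence equals the length of its longest strictly increasing subsequence.
LIS length is 4 (e.g. 3, 5, 7, 8), so 4 piles are needed.

4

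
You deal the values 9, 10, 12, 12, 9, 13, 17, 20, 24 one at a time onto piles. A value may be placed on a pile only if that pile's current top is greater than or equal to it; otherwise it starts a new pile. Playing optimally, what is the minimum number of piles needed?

Place each on the leftmost legal pile:
9 → new pile 1 (tops now [9])
10 → new pile 2 (tops now [9, 10])
12 → new pile 3 (tops now [9, 10, 12])
12 → pile 3 (tops now [9, 10, 12])
9 → pile 1 (tops now [9, 10, 12])
13 → new pile 4 (tops now [9, 10, 12, 13])
17 → new pile 5 (tops now [9, 10, 12, 13, 17])
20 → new pile 6 (tops now [9, 10, 12, 13, 17, 20])
24 → new pile 7 (tops now [9, 10, 12, 13, 17, 20, 24])
Seven piles.

7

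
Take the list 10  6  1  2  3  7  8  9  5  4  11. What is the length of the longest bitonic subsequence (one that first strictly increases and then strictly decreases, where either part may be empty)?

inc[i] = longest strictly increasing subsequence ending at i; dec[i] = longest strictly decreasing subsequence starting at i:
i:      1  2  3  4  5  6  7  8  9 10 11
a[i]:  10  6  1  2  3  7  8  9  5  4 11
inc:    1  1  1  2  3  4  5  6  4  4  7
dec:    4  3  1  1  1  3  3  3  2  1  1
Best peak at i=8 (value 9): inc=6, dec=3, length 6+3−1 = 8.

8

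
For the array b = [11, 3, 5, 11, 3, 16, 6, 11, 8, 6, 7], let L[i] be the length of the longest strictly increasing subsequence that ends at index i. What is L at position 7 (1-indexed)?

3

dp[i] = 1 + max{dp[j] : j<i, b[j]<b[i]} (or 1 if no such j):
i:      1  2  3  4  5  6  7  8  9 10 11
b[i]:  11  3  5 11  3 16  6 11  8  6  7
dp:     1  1  2  3  1  4  3  4  4  3  4
At index 7 the value is 3.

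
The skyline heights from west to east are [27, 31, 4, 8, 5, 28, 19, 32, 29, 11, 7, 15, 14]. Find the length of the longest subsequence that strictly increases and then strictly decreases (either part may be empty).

7

inc[i] = longest strictly increasing subsequence ending at i; dec[i] = longest strictly decreasing subsequence starting at i:
i:      1  2  3  4  5  6  7  8  9 10 11 12 13
a[i]:  27 31  4  8  5 28 19 32 29 11  7 15 14
inc:    1  2  1  2  2  3  3  4  4  3  3  4  4
dec:    4  5  1  2  1  4  3  4  3  2  1  2  1
Best peak at i=8 (value 32): inc=4, dec=4, length 4+4−1 = 7.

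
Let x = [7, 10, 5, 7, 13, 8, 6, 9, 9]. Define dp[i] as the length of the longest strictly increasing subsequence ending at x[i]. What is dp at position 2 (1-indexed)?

dp[i] = 1 + max{dp[j] : j<i, x[j]<x[i]} (or 1 if no such j):
i:      1  2  3  4  5  6  7  8  9
x[i]:   7 10  5  7 13  8  6  9  9
dp:     1  2  1  2  3  3  2  4  4
At index 2 the value is 2.

2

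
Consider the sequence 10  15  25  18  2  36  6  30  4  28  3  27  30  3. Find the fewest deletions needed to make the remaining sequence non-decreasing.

Fewest deletions = n − (longest non-decreasing subsequence).
Patience tails:
10 → extends → [10]
15 → extends → [10, 15]
25 → extends → [10, 15, 25]
18 → replaces 25 → [10, 15, 18]
2 → replaces 10 → [2, 15, 18]
36 → extends → [2, 15, 18, 36]
6 → replaces 15 → [2, 6, 18, 36]
30 → replaces 36 → [2, 6, 18, 30]
4 → replaces 6 → [2, 4, 18, 30]
28 → replaces 30 → [2, 4, 18, 28]
3 → replaces 4 → [2, 3, 18, 28]
27 → replaces 28 → [2, 3, 18, 27]
30 → extends → [2, 3, 18, 27, 30]
3 → replaces 18 → [2, 3, 3, 27, 30]
Longest non-decreasing subsequence has length 5, so deletions = 14 − 5 = 9.

9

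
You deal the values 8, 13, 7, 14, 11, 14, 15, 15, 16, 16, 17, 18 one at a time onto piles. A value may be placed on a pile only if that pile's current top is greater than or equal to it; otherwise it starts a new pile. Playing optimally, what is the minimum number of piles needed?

7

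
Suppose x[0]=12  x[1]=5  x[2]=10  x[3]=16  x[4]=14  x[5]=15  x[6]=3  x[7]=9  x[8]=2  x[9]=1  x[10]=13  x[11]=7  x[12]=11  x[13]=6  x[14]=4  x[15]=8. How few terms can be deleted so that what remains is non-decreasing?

Fewest deletions = n − (longest non-decreasing subsequence).
i:      0  1  2  3  4  5  6  7  8  9 10 11 12 13 14 15
x[i]:  12  5 10 16 14 15  3  9  2  1 13  7 11  6  4  8
dp:     1  1  2  3  3  4  1  2  1  1  3  2  3  2  2  3
max dp = 4, so deletions = 16 − 4 = 12.

12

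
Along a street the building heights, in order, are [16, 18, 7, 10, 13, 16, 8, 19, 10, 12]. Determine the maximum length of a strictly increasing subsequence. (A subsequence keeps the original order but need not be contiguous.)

Track the smallest tail for each achievable length (strict):
16 → extends → [16]
18 → extends → [16, 18]
7 → replaces 16 → [7, 18]
10 → replaces 18 → [7, 10]
13 → extends → [7, 10, 13]
16 → extends → [7, 10, 13, 16]
8 → replaces 10 → [7, 8, 13, 16]
19 → extends → [7, 8, 13, 16, 19]
10 → replaces 13 → [7, 8, 10, 16, 19]
12 → replaces 16 → [7, 8, 10, 12, 19]
Five tails, so the longest strictly increasing subsequence has length 5 (e.g. 7, 10, 13, 16, 19).

5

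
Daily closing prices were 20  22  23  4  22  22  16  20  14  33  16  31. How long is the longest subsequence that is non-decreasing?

5

Let dp[i] be the length of the longest such subsequence ending at index i:
i:      1  2  3  4  5  6  7  8  9 10 11 12
a[i]:  20 22 23  4 22 22 16 20 14 33 16 31
dp:     1  2  3  1  3  4  2  3  2  5  3  5
Maximum dp value is 5.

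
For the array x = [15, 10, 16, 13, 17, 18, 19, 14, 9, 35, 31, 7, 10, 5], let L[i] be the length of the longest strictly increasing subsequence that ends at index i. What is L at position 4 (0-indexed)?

dp[i] = 1 + max{dp[j] : j<i, x[j]<x[i]} (or 1 if no such j):
i:      0  1  2  3  4  5  6  7  8  9 10 11 12 13
x[i]:  15 10 16 13 17 18 19 14  9 35 31  7 10  5
dp:     1  1  2  2  3  4  5  3  1  6  6  1  2  1
At index 4 the value is 3.

3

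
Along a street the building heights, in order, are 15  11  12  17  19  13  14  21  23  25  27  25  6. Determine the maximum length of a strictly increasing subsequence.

8

Let dp[i] be the length of the longest such subsequence ending at index i:
i:      1  2  3  4  5  6  7  8  9 10 11 12 13
a[i]:  15 11 12 17 19 13 14 21 23 25 27 25  6
dp:     1  1  2  3  4  3  4  5  6  7  8  7  1
Maximum dp value is 8.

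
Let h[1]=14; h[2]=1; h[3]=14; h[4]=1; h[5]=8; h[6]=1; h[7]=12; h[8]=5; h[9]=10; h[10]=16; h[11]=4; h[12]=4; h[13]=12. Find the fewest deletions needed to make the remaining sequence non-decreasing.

Fewest deletions = n − (longest non-decreasing subsequence).
i:      1  2  3  4  5  6  7  8  9 10 11 12 13
h[i]:  14  1 14  1  8  1 12  5 10 16  4  4 12
dp:     1  1  2  2  3  3  4  4  5  6  4  5  6
max dp = 6, so deletions = 13 − 6 = 7.

7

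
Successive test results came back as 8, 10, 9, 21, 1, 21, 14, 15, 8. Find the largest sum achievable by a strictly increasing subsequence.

Let S[i] be the best sum of a strictly increasing subsequence ending at i:
i:      1  2  3  4  5  6  7  8  9
a[i]:   8 10  9 21  1 21 14 15  8
S:      8 18 17 39  1 39 32 47  9
Maximum is 47 (e.g. 8 + 10 + 14 + 15).

47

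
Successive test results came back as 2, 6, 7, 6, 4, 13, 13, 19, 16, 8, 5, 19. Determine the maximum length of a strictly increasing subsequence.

6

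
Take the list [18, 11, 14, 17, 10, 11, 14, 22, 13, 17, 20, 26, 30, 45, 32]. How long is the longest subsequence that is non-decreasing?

Track the smallest tail for each achievable length (allowing ties):
18 → extends → [18]
11 → replaces 18 → [11]
14 → extends → [11, 14]
17 → extends → [11, 14, 17]
10 → replaces 11 → [10, 14, 17]
11 → replaces 14 → [10, 11, 17]
14 → replaces 17 → [10, 11, 14]
22 → extends → [10, 11, 14, 22]
13 → replaces 14 → [10, 11, 13, 22]
17 → replaces 22 → [10, 11, 13, 17]
20 → extends → [10, 11, 13, 17, 20]
26 → extends → [10, 11, 13, 17, 20, 26]
30 → extends → [10, 11, 13, 17, 20, 26, 30]
45 → extends → [10, 11, 13, 17, 20, 26, 30, 45]
32 → replaces 45 → [10, 11, 13, 17, 20, 26, 30, 32]
Eight tails, so the longest non-decreasing subsequence has length 8 (e.g. 11, 14, 17, 17, 20, 26, 30, 45).

8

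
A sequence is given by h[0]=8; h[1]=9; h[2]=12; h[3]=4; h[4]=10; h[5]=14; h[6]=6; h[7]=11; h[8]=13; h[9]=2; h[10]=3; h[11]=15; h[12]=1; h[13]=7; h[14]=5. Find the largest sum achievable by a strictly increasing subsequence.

66

Let S[i] be the best sum of a strictly increasing subsequence ending at i:
i:      0  1  2  3  4  5  6  7  8  9 10 11 12 13 14
h[i]:   8  9 12  4 10 14  6 11 13  2  3 15  1  7  5
S:      8 17 29  4 27 43 10 38 51  2  5 66  1 17 10
Maximum is 66 (e.g. 8 + 9 + 10 + 11 + 13 + 15).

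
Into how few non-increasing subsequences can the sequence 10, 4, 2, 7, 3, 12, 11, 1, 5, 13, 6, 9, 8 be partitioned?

Place each on the leftmost legal pile:
10 → new pile 1 (tops now [10])
4 → pile 1 (tops now [4])
2 → pile 1 (tops now [2])
7 → new pile 2 (tops now [2, 7])
3 → pile 2 (tops now [2, 3])
12 → new pile 3 (tops now [2, 3, 12])
11 → pile 3 (tops now [2, 3, 11])
1 → pile 1 (tops now [1, 3, 11])
5 → pile 3 (tops now [1, 3, 5])
13 → new pile 4 (tops now [1, 3, 5, 13])
6 → pile 4 (tops now [1, 3, 5, 6])
9 → new pile 5 (tops now [1, 3, 5, 6, 9])
8 → pile 5 (tops now [1, 3, 5, 6, 8])
Five piles.

5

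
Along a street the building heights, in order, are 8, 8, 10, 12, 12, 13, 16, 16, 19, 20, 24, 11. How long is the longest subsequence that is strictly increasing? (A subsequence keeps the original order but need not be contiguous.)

8

Track the smallest tail for each achievable length (strict):
8 → extends → [8]
8 → already a tail → [8]
10 → extends → [8, 10]
12 → extends → [8, 10, 12]
12 → already a tail → [8, 10, 12]
13 → extends → [8, 10, 12, 13]
16 → extends → [8, 10, 12, 13, 16]
16 → already a tail → [8, 10, 12, 13, 16]
19 → extends → [8, 10, 12, 13, 16, 19]
20 → extends → [8, 10, 12, 13, 16, 19, 20]
24 → extends → [8, 10, 12, 13, 16, 19, 20, 24]
11 → replaces 12 → [8, 10, 11, 13, 16, 19, 20, 24]
Eight tails, so the longest strictly increasing subsequence has length 8 (e.g. 8, 10, 12, 13, 16, 19, 20, 24).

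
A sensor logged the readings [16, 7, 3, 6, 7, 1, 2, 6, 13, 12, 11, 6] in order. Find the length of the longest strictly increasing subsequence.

Let dp[i] be the length of the longest such subsequence ending at index i:
i:      1  2  3  4  5  6  7  8  9 10 11 12
a[i]:  16  7  3  6  7  1  2  6 13 12 11  6
dp:     1  1  1  2  3  1  2  3  4  4  4  3
Maximum dp value is 4.

4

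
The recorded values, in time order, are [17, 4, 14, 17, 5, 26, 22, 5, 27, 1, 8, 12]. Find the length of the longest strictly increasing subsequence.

5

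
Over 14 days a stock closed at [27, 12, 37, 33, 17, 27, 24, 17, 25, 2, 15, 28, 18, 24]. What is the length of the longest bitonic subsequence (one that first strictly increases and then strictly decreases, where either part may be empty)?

inc[i] = longest strictly increasing subsequence ending at i; dec[i] = longest strictly decreasing subsequence starting at i:
i:      1  2  3  4  5  6  7  8  9 10 11 12 13 14
a[i]:  27 12 37 33 17 27 24 17 25  2 15 28 18 24
inc:    1  1  2  2  2  3  3  2  4  1  2  5  3  4
dec:    4  2  6  5  2  4  3  2  2  1  1  2  1  1
Best peak at i=3 (value 37): inc=2, dec=6, length 2+6−1 = 7.

7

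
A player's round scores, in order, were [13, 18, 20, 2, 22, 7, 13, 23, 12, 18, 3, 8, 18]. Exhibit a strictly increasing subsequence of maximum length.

Patience tails give the LIS length; then backtrack through the dp parents:
13 → extends → [13]
18 → extends → [13, 18]
20 → extends → [13, 18, 20]
2 → replaces 13 → [2, 18, 20]
22 → extends → [2, 18, 20, 22]
7 → replaces 18 → [2, 7, 20, 22]
13 → replaces 20 → [2, 7, 13, 22]
23 → extends → [2, 7, 13, 22, 23]
12 → replaces 13 → [2, 7, 12, 22, 23]
18 → replaces 22 → [2, 7, 12, 18, 23]
3 → replaces 7 → [2, 3, 12, 18, 23]
8 → replaces 12 → [2, 3, 8, 18, 23]
18 → already a tail → [2, 3, 8, 18, 23]
Length 5; one witness is 13, 18, 20, 22, 23.

13, 18, 20, 22, 23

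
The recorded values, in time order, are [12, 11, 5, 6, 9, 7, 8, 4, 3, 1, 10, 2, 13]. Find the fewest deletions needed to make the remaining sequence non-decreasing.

Fewest deletions = n − (longest non-decreasing subsequence).
i:      1  2  3  4  5  6  7  8  9 10 11 12 13
a[i]:  12 11  5  6  9  7  8  4  3  1 10  2 13
dp:     1  1  1  2  3  3  4  1  1  1  5  2  6
max dp = 6, so deletions = 13 − 6 = 7.

7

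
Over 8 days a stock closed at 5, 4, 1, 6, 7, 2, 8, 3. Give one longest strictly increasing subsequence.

Patience tails give the LIS length; then backtrack through the dp parents:
5 → extends → [5]
4 → replaces 5 → [4]
1 → replaces 4 → [1]
6 → extends → [1, 6]
7 → extends → [1, 6, 7]
2 → replaces 6 → [1, 2, 7]
8 → extends → [1, 2, 7, 8]
3 → replaces 7 → [1, 2, 3, 8]
Length 4; one witness is 5, 6, 7, 8.

5, 6, 7, 8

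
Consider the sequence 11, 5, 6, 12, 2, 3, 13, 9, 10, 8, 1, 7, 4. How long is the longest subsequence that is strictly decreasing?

5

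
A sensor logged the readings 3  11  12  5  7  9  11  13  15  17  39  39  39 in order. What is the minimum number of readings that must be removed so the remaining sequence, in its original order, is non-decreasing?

Fewest deletions = n − (longest non-decreasing subsequence).
Patience tails:
3 → extends → [3]
11 → extends → [3, 11]
12 → extends → [3, 11, 12]
5 → replaces 11 → [3, 5, 12]
7 → replaces 12 → [3, 5, 7]
9 → extends → [3, 5, 7, 9]
11 → extends → [3, 5, 7, 9, 11]
13 → extends → [3, 5, 7, 9, 11, 13]
15 → extends → [3, 5, 7, 9, 11, 13, 15]
17 → extends → [3, 5, 7, 9, 11, 13, 15, 17]
39 → extends → [3, 5, 7, 9, 11, 13, 15, 17, 39]
39 → extends → [3, 5, 7, 9, 11, 13, 15, 17, 39, 39]
39 → extends → [3, 5, 7, 9, 11, 13, 15, 17, 39, 39, 39]
Longest non-decreasing subsequence has length 11, so deletions = 13 − 11 = 2.

2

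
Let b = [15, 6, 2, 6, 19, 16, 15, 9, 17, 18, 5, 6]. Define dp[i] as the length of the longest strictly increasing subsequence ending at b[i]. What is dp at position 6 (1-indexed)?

dp[i] = 1 + max{dp[j] : j<i, b[j]<b[i]} (or 1 if no such j):
i:      1  2  3  4  5  6  7  8  9 10 11 12
b[i]:  15  6  2  6 19 16 15  9 17 18  5  6
dp:     1  1  1  2  3  3  3  3  4  5  2  3
At index 6 the value is 3.

3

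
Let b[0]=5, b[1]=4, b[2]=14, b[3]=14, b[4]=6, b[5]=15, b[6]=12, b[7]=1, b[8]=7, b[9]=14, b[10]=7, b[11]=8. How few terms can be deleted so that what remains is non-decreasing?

7

Fewest deletions = n − (longest non-decreasing subsequence).
Patience tails:
5 → extends → [5]
4 → replaces 5 → [4]
14 → extends → [4, 14]
14 → extends → [4, 14, 14]
6 → replaces 14 → [4, 6, 14]
15 → extends → [4, 6, 14, 15]
12 → replaces 14 → [4, 6, 12, 15]
1 → replaces 4 → [1, 6, 12, 15]
7 → replaces 12 → [1, 6, 7, 15]
14 → replaces 15 → [1, 6, 7, 14]
7 → replaces 14 → [1, 6, 7, 7]
8 → extends → [1, 6, 7, 7, 8]
Longest non-decreasing subsequence has length 5, so deletions = 12 − 5 = 7.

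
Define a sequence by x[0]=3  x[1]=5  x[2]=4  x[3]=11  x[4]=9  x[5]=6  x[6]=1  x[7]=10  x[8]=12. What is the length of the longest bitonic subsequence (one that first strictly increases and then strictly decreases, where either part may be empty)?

6

inc[i] = longest strictly increasing subsequence ending at i; dec[i] = longest strictly decreasing subsequence starting at i:
i:      0  1  2  3  4  5  6  7  8
x[i]:   3  5  4 11  9  6  1 10 12
inc:    1  2  2  3  3  3  1  4  5
dec:    2  3  2  4  3  2  1  1  1
Best peak at i=3 (value 11): inc=3, dec=4, length 3+4−1 = 6.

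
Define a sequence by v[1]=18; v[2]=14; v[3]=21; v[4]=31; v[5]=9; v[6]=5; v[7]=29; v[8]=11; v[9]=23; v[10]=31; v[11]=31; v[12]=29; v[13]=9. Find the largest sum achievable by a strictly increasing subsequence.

99

Let S[i] be the best sum of a strictly increasing subsequence ending at i:
i:      1  2  3  4  5  6  7  8  9 10 11 12 13
v[i]:  18 14 21 31  9  5 29 11 23 31 31 29  9
S:     18 14 39 70  9  5 68 20 62 99 99 91 14
Maximum is 99 (e.g. 18 + 21 + 29 + 31).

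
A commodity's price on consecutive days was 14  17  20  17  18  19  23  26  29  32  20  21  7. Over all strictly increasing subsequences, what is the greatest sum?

178

Let S[i] be the best sum of a strictly increasing subsequence ending at i:
i:       1   2   3   4   5   6   7   8   9  10  11  12  13
a[i]:   14  17  20  17  18  19  23  26  29  32  20  21   7
S:      14  31  51  31  49  68  91 117 146 178  88 109   7
Maximum is 178 (e.g. 14 + 17 + 18 + 19 + 23 + 26 + 29 + 32).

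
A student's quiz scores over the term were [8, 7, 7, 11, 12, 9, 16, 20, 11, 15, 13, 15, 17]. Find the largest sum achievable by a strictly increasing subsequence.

76

Let S[i] be the best sum of a strictly increasing subsequence ending at i:
i:      1  2  3  4  5  6  7  8  9 10 11 12 13
a[i]:   8  7  7 11 12  9 16 20 11 15 13 15 17
S:      8  7  7 19 31 17 47 67 28 46 44 59 76
Maximum is 76 (e.g. 8 + 11 + 12 + 13 + 15 + 17).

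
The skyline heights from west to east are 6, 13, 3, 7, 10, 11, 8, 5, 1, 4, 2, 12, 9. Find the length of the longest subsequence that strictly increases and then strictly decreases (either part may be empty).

inc[i] = longest strictly increasing subsequence ending at i; dec[i] = longest strictly decreasing subsequence starting at i:
i:      1  2  3  4  5  6  7  8  9 10 11 12 13
a[i]:   6 13  3  7 10 11  8  5  1  4  2 12  9
inc:    1  2  1  2  3  4  3  2  1  2  2  5  4
dec:    4  6  2  4  5  5  4  3  1  2  1  2  1
Best peak at i=6 (value 11): inc=4, dec=5, length 4+5−1 = 8.

8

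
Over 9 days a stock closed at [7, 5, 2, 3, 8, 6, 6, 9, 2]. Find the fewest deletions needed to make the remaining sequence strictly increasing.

Fewest deletions = n − (longest strictly increasing subsequence).
i:     1 2 3 4 5 6 7 8 9
a[i]:  7 5 2 3 8 6 6 9 2
dp:    1 1 1 2 3 3 3 4 1
max dp = 4, so deletions = 9 − 4 = 5.

5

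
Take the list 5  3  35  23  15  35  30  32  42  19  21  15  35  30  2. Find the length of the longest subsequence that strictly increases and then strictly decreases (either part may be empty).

inc[i] = longest strictly increasing subsequence ending at i; dec[i] = longest strictly decreasing subsequence starting at i:
i:      1  2  3  4  5  6  7  8  9 10 11 12 13 14 15
a[i]:   5  3 35 23 15 35 30 32 42 19 21 15 35 30  2
inc:    1  1  2  2  2  3  3  4  5  3  4  2  5  5  1
dec:    3  2  5  4  2  5  4  4  4  3  3  2  3  2  1
Best peak at i=9 (value 42): inc=5, dec=4, length 5+4−1 = 8.

8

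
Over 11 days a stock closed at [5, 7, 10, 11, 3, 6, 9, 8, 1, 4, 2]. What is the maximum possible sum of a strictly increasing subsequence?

33

Let S[i] be the best sum of a strictly increasing subsequence ending at i:
i:      1  2  3  4  5  6  7  8  9 10 11
a[i]:   5  7 10 11  3  6  9  8  1  4  2
S:      5 12 22 33  3 11 21 20  1  7  3
Maximum is 33 (e.g. 5 + 7 + 10 + 11).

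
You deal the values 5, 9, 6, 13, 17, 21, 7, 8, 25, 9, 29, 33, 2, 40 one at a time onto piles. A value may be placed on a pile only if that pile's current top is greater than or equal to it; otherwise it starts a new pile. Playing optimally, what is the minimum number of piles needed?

Place each on the leftmost legal pile:
5 → new pile 1 (tops now [5])
9 → new pile 2 (tops now [5, 9])
6 → pile 2 (tops now [5, 6])
13 → new pile 3 (tops now [5, 6, 13])
17 → new pile 4 (tops now [5, 6, 13, 17])
21 → new pile 5 (tops now [5, 6, 13, 17, 21])
7 → pile 3 (tops now [5, 6, 7, 17, 21])
8 → pile 4 (tops now [5, 6, 7, 8, 21])
25 → new pile 6 (tops now [5, 6, 7, 8, 21, 25])
9 → pile 5 (tops now [5, 6, 7, 8, 9, 25])
29 → new pile 7 (tops now [5, 6, 7, 8, 9, 25, 29])
33 → new pile 8 (tops now [5, 6, 7, 8, 9, 25, 29, 33])
2 → pile 1 (tops now [2, 6, 7, 8, 9, 25, 29, 33])
40 → new pile 9 (tops now [2, 6, 7, 8, 9, 25, 29, 33, 40])
Nine piles.

9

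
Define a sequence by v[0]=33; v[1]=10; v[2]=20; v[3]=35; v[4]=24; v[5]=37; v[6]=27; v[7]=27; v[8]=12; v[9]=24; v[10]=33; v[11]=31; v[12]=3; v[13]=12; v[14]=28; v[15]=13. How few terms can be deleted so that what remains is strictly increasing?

11

Fewest deletions = n − (longest strictly increasing subsequence).
Patience tails:
33 → extends → [33]
10 → replaces 33 → [10]
20 → extends → [10, 20]
35 → extends → [10, 20, 35]
24 → replaces 35 → [10, 20, 24]
37 → extends → [10, 20, 24, 37]
27 → replaces 37 → [10, 20, 24, 27]
27 → already a tail → [10, 20, 24, 27]
12 → replaces 20 → [10, 12, 24, 27]
24 → already a tail → [10, 12, 24, 27]
33 → extends → [10, 12, 24, 27, 33]
31 → replaces 33 → [10, 12, 24, 27, 31]
3 → replaces 10 → [3, 12, 24, 27, 31]
12 → already a tail → [3, 12, 24, 27, 31]
28 → replaces 31 → [3, 12, 24, 27, 28]
13 → replaces 24 → [3, 12, 13, 27, 28]
Longest strictly increasing subsequence has length 5, so deletions = 16 − 5 = 11.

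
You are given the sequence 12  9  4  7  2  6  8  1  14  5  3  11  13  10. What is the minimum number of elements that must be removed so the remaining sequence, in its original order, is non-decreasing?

Fewest deletions = n − (longest non-decreasing subsequence).
Patience tails:
12 → extends → [12]
9 → replaces 12 → [9]
4 → replaces 9 → [4]
7 → extends → [4, 7]
2 → replaces 4 → [2, 7]
6 → replaces 7 → [2, 6]
8 → extends → [2, 6, 8]
1 → replaces 2 → [1, 6, 8]
14 → extends → [1, 6, 8, 14]
5 → replaces 6 → [1, 5, 8, 14]
3 → replaces 5 → [1, 3, 8, 14]
11 → replaces 14 → [1, 3, 8, 11]
13 → extends → [1, 3, 8, 11, 13]
10 → replaces 11 → [1, 3, 8, 10, 13]
Longest non-decreasing subsequence has length 5, so deletions = 14 − 5 = 9.

9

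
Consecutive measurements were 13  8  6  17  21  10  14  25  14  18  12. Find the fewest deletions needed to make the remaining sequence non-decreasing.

6

Fewest deletions = n − (longest non-decreasing subsequence).
i:      1  2  3  4  5  6  7  8  9 10 11
a[i]:  13  8  6 17 21 10 14 25 14 18 12
dp:     1  1  1  2  3  2  3  4  4  5  3
max dp = 5, so deletions = 11 − 5 = 6.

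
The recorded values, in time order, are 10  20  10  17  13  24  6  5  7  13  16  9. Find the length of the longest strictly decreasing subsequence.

5

Negate each value so 'decreasing' becomes 'increasing', then run patience tails on the negated sequence:
-10 → extends → [-10]
-20 → replaces -10 → [-20]
-10 → extends → [-20, -10]
-17 → replaces -10 → [-20, -17]
-13 → extends → [-20, -17, -13]
-24 → replaces -20 → [-24, -17, -13]
-6 → extends → [-24, -17, -13, -6]
-5 → extends → [-24, -17, -13, -6, -5]
-7 → replaces -6 → [-24, -17, -13, -7, -5]
-13 → already a tail → [-24, -17, -13, -7, -5]
-16 → replaces -13 → [-24, -17, -16, -7, -5]
-9 → replaces -7 → [-24, -17, -16, -9, -5]
Five tails, so the longest strictly decreasing subsequence of the original has length 5.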